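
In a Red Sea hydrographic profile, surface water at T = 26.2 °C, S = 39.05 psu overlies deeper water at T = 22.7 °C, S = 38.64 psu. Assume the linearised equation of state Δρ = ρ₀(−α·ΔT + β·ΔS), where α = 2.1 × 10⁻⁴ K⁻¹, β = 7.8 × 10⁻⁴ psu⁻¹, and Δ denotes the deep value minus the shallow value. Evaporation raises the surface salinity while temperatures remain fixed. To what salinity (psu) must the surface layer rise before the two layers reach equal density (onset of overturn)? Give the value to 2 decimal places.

Neutral buoyancy requires −α(T_deep − T_surf) + β(S_deep − S_surf′) = 0.
S_surf′ = S_deep − (α/β)·ΔT = 38.64 − (2.1 × 10⁻⁴/7.8 × 10⁻⁴)·(-3.5) = 39.5823 psu.
Increase required: 39.5823 − 39.05 = 0.5323 psu.

39.58 psu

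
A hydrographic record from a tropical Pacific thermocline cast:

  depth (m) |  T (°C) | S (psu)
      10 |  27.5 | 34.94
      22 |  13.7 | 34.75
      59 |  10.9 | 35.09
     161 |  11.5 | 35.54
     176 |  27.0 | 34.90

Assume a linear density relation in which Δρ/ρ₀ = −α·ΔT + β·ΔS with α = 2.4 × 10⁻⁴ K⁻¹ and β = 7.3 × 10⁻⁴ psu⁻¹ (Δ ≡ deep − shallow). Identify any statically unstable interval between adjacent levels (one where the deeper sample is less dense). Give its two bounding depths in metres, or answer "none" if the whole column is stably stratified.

161–176 m

Evaluate Δρ/ρ₀ = −αΔT + βΔS across each adjacent pair:
  10–22 m: −αΔT+βΔS = −(2.4 × 10⁻⁴)(-13.8)+(7.3 × 10⁻⁴)(-0.19) = 3.2 × 10⁻³ → stable
  22–59 m: −αΔT+βΔS = −(2.4 × 10⁻⁴)(-2.8)+(7.3 × 10⁻⁴)(+0.34) = 9.2 × 10⁻⁴ → stable
  59–161 m: −αΔT+βΔS = −(2.4 × 10⁻⁴)(+0.6)+(7.3 × 10⁻⁴)(+0.45) = 1.8 × 10⁻⁴ → stable
  161–176 m: −αΔT+βΔS = −(2.4 × 10⁻⁴)(+15.5)+(7.3 × 10⁻⁴)(-0.64) = -4.2 × 10⁻³ → UNSTABLE
The 161–176 m interval has Δρ < 0: lighter water underlies denser water.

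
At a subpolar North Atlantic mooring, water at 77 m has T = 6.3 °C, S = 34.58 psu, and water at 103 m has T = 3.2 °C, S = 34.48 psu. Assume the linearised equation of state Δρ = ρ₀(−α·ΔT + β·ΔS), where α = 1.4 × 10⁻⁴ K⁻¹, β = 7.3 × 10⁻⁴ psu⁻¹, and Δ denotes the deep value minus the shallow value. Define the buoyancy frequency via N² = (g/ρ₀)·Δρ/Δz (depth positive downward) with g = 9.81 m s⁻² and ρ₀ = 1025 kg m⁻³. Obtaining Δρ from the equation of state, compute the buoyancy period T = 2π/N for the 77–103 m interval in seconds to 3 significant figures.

ΔT = -3.1 K, ΔS = -0.10 psu (deep − shallow).
Δρ/ρ₀ = −αΔT + βΔS = 4.34 × 10⁻⁴ − 7.30 × 10⁻⁵ = 3.61 × 10⁻⁴, so Δρ ≈ 0.3700 kg m⁻³.
N² = (g/ρ₀)·Δρ/Δz = g·(Δρ/ρ₀)/Δz = 9.81 × 3.61 × 10⁻⁴ / 26 = 1.3621 × 10⁻⁴ s⁻².
N = √(1.3621 × 10⁻⁴) = 0.011671 rad s⁻¹ → T = 2π/N = 538.36 s ≈ 538 s.

538 s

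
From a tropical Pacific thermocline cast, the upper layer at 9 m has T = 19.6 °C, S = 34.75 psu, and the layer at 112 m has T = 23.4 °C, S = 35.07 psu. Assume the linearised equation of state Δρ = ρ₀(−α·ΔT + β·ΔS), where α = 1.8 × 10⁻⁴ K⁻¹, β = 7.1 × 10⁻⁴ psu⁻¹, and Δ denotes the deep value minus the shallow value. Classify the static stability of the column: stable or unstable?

unstable

ΔT = 23.4 − 19.6 = +3.8 K and ΔS = 35.07 − 34.75 = +0.32 psu (deep − shallow).
−αΔT = -6.84 × 10⁻⁴; βΔS = 2.272 × 10⁻⁴; sum Δρ/ρ₀ = -4.568 × 10⁻⁴.
Δρ/ρ₀ < 0, so Δρ < 0: deeper water is lighter → statically unstable; the column would overturn.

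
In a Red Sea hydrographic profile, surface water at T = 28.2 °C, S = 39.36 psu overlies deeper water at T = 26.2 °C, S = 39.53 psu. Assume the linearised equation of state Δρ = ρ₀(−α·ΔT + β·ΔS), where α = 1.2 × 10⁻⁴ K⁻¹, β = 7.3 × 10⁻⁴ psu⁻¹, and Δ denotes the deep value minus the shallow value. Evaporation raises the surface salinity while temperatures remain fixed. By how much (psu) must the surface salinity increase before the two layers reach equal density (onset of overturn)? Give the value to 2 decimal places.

Neutral buoyancy requires −α(T_deep − T_surf) + β(S_deep − S_surf′) = 0.
S_surf′ = S_deep − (α/β)·ΔT = 39.53 − (1.2 × 10⁻⁴/7.3 × 10⁻⁴)·(-2.0) = 39.8588 psu.
Increase required: 39.8588 − 39.36 = 0.4988 psu.

0.50 psu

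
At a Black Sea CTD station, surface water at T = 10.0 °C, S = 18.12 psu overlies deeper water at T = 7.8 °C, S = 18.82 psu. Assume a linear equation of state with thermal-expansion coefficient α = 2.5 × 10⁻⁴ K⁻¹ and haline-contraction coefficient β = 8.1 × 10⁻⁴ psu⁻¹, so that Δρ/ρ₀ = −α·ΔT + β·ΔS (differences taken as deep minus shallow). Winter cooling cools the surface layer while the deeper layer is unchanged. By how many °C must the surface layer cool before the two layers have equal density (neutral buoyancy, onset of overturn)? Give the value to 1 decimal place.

4.5 °C

Neutral buoyancy requires Δρ = 0, i.e. −α(T_deep − T_surf′) + β(S_deep − S_surf) = 0.
T_surf′ = T_deep − (β/α)·ΔS = 7.8 − (8.1 × 10⁻⁴/2.5 × 10⁻⁴)·(+0.70) = 5.532 °C.
Cooling required: 10.0 − (5.532) = 4.468 °C.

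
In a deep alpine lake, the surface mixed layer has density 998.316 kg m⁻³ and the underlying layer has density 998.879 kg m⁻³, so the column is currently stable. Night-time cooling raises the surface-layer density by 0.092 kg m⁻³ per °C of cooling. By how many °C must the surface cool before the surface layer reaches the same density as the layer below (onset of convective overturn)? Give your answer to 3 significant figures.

Density deficit of the surface layer: 998.879 − 998.316 = 0.563 kg m⁻³.
Required change = 0.563 / 0.092 = 6.12 °C.

6.12 °C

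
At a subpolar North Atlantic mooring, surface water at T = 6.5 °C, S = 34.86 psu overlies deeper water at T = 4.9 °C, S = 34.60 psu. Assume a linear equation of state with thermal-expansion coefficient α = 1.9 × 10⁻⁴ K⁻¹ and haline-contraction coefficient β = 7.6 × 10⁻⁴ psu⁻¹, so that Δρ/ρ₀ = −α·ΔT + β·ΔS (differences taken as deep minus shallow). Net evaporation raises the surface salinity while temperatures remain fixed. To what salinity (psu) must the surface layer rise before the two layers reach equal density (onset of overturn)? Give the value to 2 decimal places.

35.00 psu

Neutral buoyancy requires −α(T_deep − T_surf) + β(S_deep − S_surf′) = 0.
S_surf′ = S_deep − (α/β)·ΔT = 34.60 − (1.9 × 10⁻⁴/7.6 × 10⁻⁴)·(-1.6) = 35.0000 psu.
Increase required: 35.0000 − 34.86 = 0.1400 psu.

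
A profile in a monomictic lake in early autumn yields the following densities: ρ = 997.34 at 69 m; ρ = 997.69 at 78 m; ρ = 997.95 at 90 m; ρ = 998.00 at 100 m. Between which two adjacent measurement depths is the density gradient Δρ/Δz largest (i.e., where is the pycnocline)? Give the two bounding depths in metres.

Compute the density gradient over each adjacent pair:
  69–78 m: Δρ/Δz = 0.35/9 = 0.039 kg m⁻⁴
  78–90 m: Δρ/Δz = 0.26/12 = 0.022 kg m⁻⁴
  90–100 m: Δρ/Δz = 0.05/10 = 5.0 × 10⁻³ kg m⁻⁴
The largest gradient is in the 69–78 m interval — the pycnocline.

69–78 m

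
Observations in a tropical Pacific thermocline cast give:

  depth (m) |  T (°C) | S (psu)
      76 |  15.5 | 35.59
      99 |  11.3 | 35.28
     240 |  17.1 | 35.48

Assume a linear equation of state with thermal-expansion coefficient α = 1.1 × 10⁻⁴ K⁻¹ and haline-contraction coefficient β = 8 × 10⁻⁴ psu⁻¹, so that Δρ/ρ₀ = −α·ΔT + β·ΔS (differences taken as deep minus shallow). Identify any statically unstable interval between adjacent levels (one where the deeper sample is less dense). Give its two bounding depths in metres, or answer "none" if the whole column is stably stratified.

99–240 m

Evaluate Δρ/ρ₀ = −αΔT + βΔS across each adjacent pair:
  76–99 m: −αΔT+βΔS = −(1.1 × 10⁻⁴)(-4.2)+(8 × 10⁻⁴)(-0.31) = 2.1 × 10⁻⁴ → stable
  99–240 m: −αΔT+βΔS = −(1.1 × 10⁻⁴)(+5.8)+(8 × 10⁻⁴)(+0.20) = -4.8 × 10⁻⁴ → UNSTABLE
The 99–240 m interval has Δρ < 0: lighter water underlies denser water.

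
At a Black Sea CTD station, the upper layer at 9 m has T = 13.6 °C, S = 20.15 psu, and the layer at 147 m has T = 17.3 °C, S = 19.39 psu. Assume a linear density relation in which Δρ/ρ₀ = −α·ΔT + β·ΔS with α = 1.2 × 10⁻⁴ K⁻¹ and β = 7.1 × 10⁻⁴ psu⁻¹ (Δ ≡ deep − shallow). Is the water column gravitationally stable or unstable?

unstable

ΔT = 17.3 − 13.6 = +3.7 K and ΔS = 19.39 − 20.15 = -0.76 psu (deep − shallow).
−αΔT = -4.44 × 10⁻⁴; βΔS = -5.396 × 10⁻⁴; sum Δρ/ρ₀ = -9.836 × 10⁻⁴.
Δρ/ρ₀ < 0, so Δρ < 0: deeper water is lighter → statically unstable; the column would overturn.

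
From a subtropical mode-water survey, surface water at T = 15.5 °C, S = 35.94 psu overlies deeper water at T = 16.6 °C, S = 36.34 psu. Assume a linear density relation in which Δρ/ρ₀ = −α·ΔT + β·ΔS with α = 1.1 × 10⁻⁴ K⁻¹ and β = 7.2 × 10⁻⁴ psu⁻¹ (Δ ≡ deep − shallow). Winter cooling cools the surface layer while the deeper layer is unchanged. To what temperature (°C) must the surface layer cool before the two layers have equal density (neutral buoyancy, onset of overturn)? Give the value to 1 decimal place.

Neutral buoyancy requires Δρ = 0, i.e. −α(T_deep − T_surf′) + β(S_deep − S_surf) = 0.
T_surf′ = T_deep − (β/α)·ΔS = 16.6 − (7.2 × 10⁻⁴/1.1 × 10⁻⁴)·(+0.40) = 13.982 °C.
Cooling required: 15.5 − (13.982) = 1.518 °C.

14.0 °C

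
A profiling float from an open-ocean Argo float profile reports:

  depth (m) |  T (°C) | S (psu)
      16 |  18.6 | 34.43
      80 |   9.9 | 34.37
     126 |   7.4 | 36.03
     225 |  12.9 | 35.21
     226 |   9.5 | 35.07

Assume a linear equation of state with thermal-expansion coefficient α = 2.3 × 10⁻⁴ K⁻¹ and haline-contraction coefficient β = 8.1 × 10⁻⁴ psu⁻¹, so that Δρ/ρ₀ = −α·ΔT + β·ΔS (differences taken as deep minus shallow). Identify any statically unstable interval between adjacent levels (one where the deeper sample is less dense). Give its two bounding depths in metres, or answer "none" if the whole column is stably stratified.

Evaluate Δρ/ρ₀ = −αΔT + βΔS across each adjacent pair:
  16–80 m: −αΔT+βΔS = −(2.3 × 10⁻⁴)(-8.7)+(8.1 × 10⁻⁴)(-0.06) = 2.0 × 10⁻³ → stable
  80–126 m: −αΔT+βΔS = −(2.3 × 10⁻⁴)(-2.5)+(8.1 × 10⁻⁴)(+1.66) = 1.9 × 10⁻³ → stable
  126–225 m: −αΔT+βΔS = −(2.3 × 10⁻⁴)(+5.5)+(8.1 × 10⁻⁴)(-0.82) = -1.9 × 10⁻³ → UNSTABLE
  225–226 m: −αΔT+βΔS = −(2.3 × 10⁻⁴)(-3.4)+(8.1 × 10⁻⁴)(-0.14) = 6.7 × 10⁻⁴ → stable
The 126–225 m interval has Δρ < 0: lighter water underlies denser water.

126–225 m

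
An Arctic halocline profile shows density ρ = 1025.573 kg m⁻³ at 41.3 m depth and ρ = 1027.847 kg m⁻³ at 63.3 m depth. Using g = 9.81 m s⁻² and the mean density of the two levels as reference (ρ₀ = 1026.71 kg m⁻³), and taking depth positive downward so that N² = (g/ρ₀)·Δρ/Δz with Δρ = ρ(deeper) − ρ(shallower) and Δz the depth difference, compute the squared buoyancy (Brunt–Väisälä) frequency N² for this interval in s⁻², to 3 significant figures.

Δρ = 1027.847 − 1025.573 = 2.274 kg m⁻³ over Δz = 63.3 − 41.3 = 22 m.
N² = (9.81/1026.71) × (2.274/22) = 9.8762 × 10⁻⁴ s⁻² ≈ 9.88 × 10⁻⁴ s⁻².

9.88 × 10⁻⁴ s⁻²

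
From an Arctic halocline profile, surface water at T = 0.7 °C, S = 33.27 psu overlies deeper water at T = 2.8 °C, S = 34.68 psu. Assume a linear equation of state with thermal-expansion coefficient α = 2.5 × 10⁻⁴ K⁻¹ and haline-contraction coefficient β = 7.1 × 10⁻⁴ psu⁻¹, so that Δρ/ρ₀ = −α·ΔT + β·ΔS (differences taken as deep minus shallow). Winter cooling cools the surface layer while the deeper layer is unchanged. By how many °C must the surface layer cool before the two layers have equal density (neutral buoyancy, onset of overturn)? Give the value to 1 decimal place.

Neutral buoyancy requires Δρ = 0, i.e. −α(T_deep − T_surf′) + β(S_deep − S_surf) = 0.
T_surf′ = T_deep − (β/α)·ΔS = 2.8 − (7.1 × 10⁻⁴/2.5 × 10⁻⁴)·(+1.41) = -1.204 °C.
Cooling required: 0.7 − (-1.204) = 1.904 °C.

1.9 °C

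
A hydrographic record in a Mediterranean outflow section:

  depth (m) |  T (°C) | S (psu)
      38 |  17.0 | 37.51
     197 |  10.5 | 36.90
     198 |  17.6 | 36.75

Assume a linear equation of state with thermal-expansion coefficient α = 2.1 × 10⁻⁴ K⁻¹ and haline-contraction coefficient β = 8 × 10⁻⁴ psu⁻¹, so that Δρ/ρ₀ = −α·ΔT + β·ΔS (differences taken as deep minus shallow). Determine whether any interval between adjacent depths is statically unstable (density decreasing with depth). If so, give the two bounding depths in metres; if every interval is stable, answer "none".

Evaluate Δρ/ρ₀ = −αΔT + βΔS across each adjacent pair:
  38–197 m: −αΔT+βΔS = −(2.1 × 10⁻⁴)(-6.5)+(8 × 10⁻⁴)(-0.61) = 8.8 × 10⁻⁴ → stable
  197–198 m: −αΔT+βΔS = −(2.1 × 10⁻⁴)(+7.1)+(8 × 10⁻⁴)(-0.15) = -1.6 × 10⁻³ → UNSTABLE
The 197–198 m interval has Δρ < 0: lighter water underlies denser water.

197–198 m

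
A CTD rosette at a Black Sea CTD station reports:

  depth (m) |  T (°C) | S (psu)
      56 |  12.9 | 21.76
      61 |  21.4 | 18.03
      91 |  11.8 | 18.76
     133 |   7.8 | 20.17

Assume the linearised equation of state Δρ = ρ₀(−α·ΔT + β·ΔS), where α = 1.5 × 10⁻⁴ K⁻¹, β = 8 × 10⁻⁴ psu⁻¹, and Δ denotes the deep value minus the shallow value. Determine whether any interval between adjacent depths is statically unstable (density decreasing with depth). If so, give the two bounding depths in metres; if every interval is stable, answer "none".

Evaluate Δρ/ρ₀ = −αΔT + βΔS across each adjacent pair:
  56–61 m: −αΔT+βΔS = −(1.5 × 10⁻⁴)(+8.5)+(8 × 10⁻⁴)(-3.73) = -4.3 × 10⁻³ → UNSTABLE
  61–91 m: −αΔT+βΔS = −(1.5 × 10⁻⁴)(-9.6)+(8 × 10⁻⁴)(+0.73) = 2.0 × 10⁻³ → stable
  91–133 m: −αΔT+βΔS = −(1.5 × 10⁻⁴)(-4.0)+(8 × 10⁻⁴)(+1.41) = 1.7 × 10⁻³ → stable
The 56–61 m interval has Δρ < 0: lighter water underlies denser water.

56–61 m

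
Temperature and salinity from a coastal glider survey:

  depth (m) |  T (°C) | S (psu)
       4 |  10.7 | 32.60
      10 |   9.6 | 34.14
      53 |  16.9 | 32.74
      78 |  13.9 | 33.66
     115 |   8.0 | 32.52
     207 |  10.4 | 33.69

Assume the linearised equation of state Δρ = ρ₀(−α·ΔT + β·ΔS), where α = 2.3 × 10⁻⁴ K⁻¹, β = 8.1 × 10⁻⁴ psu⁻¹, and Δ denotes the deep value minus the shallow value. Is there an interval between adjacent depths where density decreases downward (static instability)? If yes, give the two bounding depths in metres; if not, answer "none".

10–53 m

Evaluate Δρ/ρ₀ = −αΔT + βΔS across each adjacent pair:
  4–10 m: −αΔT+βΔS = −(2.3 × 10⁻⁴)(-1.1)+(8.1 × 10⁻⁴)(+1.54) = 1.5 × 10⁻³ → stable
  10–53 m: −αΔT+βΔS = −(2.3 × 10⁻⁴)(+7.3)+(8.1 × 10⁻⁴)(-1.40) = -2.8 × 10⁻³ → UNSTABLE
  53–78 m: −αΔT+βΔS = −(2.3 × 10⁻⁴)(-3.0)+(8.1 × 10⁻⁴)(+0.92) = 1.4 × 10⁻³ → stable
  78–115 m: −αΔT+βΔS = −(2.3 × 10⁻⁴)(-5.9)+(8.1 × 10⁻⁴)(-1.14) = 4.3 × 10⁻⁴ → stable
  115–207 m: −αΔT+βΔS = −(2.3 × 10⁻⁴)(+2.4)+(8.1 × 10⁻⁴)(+1.17) = 4.0 × 10⁻⁴ → stable
The 10–53 m interval has Δρ < 0: lighter water underlies denser water.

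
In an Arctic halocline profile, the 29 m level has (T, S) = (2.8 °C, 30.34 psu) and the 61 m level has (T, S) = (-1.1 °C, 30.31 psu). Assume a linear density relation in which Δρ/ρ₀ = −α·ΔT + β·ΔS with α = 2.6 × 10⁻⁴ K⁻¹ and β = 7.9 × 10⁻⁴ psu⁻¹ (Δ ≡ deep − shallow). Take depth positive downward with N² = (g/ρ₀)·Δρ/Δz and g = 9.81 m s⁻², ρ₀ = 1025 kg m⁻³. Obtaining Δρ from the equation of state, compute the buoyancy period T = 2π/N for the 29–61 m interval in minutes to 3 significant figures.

6.01 min

ΔT = -3.9 K, ΔS = -0.03 psu (deep − shallow).
Δρ/ρ₀ = −αΔT + βΔS = 1.014 × 10⁻³ − 2.37 × 10⁻⁵ = 9.903 × 10⁻⁴, so Δρ ≈ 1.015 kg m⁻³.
N² = (g/ρ₀)·Δρ/Δz = g·(Δρ/ρ₀)/Δz = 9.81 × 9.903 × 10⁻⁴ / 32 = 3.0359 × 10⁻⁴ s⁻².
N = √(3.0359 × 10⁻⁴) = 0.017424 rad s⁻¹ → T = 2π/N = 360.61 s = 6.0102 min ≈ 6.01 min.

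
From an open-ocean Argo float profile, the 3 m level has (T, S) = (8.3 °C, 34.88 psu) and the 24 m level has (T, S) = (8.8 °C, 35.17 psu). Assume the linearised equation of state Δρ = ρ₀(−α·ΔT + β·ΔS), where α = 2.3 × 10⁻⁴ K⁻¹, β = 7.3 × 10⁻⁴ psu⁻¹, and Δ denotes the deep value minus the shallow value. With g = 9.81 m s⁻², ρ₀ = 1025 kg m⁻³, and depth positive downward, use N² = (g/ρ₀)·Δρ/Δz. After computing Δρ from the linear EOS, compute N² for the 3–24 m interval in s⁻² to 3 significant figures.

ΔT = +0.5 K, ΔS = +0.29 psu (deep − shallow).
Δρ/ρ₀ = −αΔT + βΔS = -1.15 × 10⁻⁴ + 2.117 × 10⁻⁴ = 9.67 × 10⁻⁵, so Δρ ≈ 0.09912 kg m⁻³.
N² = (g/ρ₀)·Δρ/Δz = g·(Δρ/ρ₀)/Δz = 9.81 × 9.67 × 10⁻⁵ / 21 = 4.5173 × 10⁻⁵ s⁻² ≈ 4.52 × 10⁻⁵ s⁻².

4.52 × 10⁻⁵ s⁻²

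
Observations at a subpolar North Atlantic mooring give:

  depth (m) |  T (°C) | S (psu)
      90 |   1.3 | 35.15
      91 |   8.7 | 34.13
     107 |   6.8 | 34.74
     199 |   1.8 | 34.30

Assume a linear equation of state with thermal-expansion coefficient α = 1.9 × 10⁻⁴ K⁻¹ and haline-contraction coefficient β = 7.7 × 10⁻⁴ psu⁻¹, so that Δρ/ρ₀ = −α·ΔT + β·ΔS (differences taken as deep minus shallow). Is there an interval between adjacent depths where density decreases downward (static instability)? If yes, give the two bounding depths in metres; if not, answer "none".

90–91 m

Evaluate Δρ/ρ₀ = −αΔT + βΔS across each adjacent pair:
  90–91 m: −αΔT+βΔS = −(1.9 × 10⁻⁴)(+7.4)+(7.7 × 10⁻⁴)(-1.02) = -2.2 × 10⁻³ → UNSTABLE
  91–107 m: −αΔT+βΔS = −(1.9 × 10⁻⁴)(-1.9)+(7.7 × 10⁻⁴)(+0.61) = 8.3 × 10⁻⁴ → stable
  107–199 m: −αΔT+βΔS = −(1.9 × 10⁻⁴)(-5.0)+(7.7 × 10⁻⁴)(-0.44) = 6.1 × 10⁻⁴ → stable
The 90–91 m interval has Δρ < 0: lighter water underlies denser water.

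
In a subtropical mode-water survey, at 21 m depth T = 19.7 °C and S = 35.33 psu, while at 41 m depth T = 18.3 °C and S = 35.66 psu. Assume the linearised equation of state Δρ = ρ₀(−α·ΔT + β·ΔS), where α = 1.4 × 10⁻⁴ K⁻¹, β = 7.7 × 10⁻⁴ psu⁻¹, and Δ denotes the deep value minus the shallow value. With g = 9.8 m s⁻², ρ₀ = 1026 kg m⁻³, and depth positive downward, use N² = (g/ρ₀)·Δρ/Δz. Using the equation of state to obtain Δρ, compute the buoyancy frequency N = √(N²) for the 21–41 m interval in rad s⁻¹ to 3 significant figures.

0.0149 rad s⁻¹

ΔT = -1.4 K, ΔS = +0.33 psu (deep − shallow).
Δρ/ρ₀ = −αΔT + βΔS = 1.96 × 10⁻⁴ + 2.541 × 10⁻⁴ = 4.501 × 10⁻⁴, so Δρ ≈ 0.4618 kg m⁻³.
N² = (g/ρ₀)·Δρ/Δz = g·(Δρ/ρ₀)/Δz = 9.8 × 4.501 × 10⁻⁴ / 20 = 2.2055 × 10⁻⁴ s⁻².
N = √(2.2055 × 10⁻⁴) = 0.014851 rad s⁻¹ ≈ 0.0149 rad s⁻¹.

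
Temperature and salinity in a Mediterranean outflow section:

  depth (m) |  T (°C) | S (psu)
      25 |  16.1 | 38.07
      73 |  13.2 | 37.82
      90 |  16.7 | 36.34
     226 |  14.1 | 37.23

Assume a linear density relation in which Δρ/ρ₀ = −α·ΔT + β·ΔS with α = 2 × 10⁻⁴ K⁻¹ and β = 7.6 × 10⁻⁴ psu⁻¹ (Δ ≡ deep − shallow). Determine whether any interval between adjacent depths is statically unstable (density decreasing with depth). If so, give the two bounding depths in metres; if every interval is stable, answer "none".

Evaluate Δρ/ρ₀ = −αΔT + βΔS across each adjacent pair:
  25–73 m: −αΔT+βΔS = −(2 × 10⁻⁴)(-2.9)+(7.6 × 10⁻⁴)(-0.25) = 3.9 × 10⁻⁴ → stable
  73–90 m: −αΔT+βΔS = −(2 × 10⁻⁴)(+3.5)+(7.6 × 10⁻⁴)(-1.48) = -1.8 × 10⁻³ → UNSTABLE
  90–226 m: −αΔT+βΔS = −(2 × 10⁻⁴)(-2.6)+(7.6 × 10⁻⁴)(+0.89) = 1.2 × 10⁻³ → stable
The 73–90 m interval has Δρ < 0: lighter water underlies denser water.

73–90 m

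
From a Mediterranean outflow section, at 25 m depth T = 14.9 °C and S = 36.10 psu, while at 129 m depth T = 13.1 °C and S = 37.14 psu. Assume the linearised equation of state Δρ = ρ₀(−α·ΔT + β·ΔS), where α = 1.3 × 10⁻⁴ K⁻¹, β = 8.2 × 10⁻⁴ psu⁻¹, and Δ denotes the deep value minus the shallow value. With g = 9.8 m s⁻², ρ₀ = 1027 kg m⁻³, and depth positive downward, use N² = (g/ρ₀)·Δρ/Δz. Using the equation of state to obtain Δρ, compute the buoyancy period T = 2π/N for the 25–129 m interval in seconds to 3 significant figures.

ΔT = -1.8 K, ΔS = +1.04 psu (deep − shallow).
Δρ/ρ₀ = −αΔT + βΔS = 2.34 × 10⁻⁴ + 8.528 × 10⁻⁴ = 1.0868 × 10⁻³, so Δρ ≈ 1.116 kg m⁻³.
N² = (g/ρ₀)·Δρ/Δz = g·(Δρ/ρ₀)/Δz = 9.8 × 1.0868 × 10⁻³ / 104 = 1.0241 × 10⁻⁴ s⁻².
N = √(1.0241 × 10⁻⁴) = 0.010120 rad s⁻¹ → T = 2π/N = 620.87 s ≈ 621 s.

621 s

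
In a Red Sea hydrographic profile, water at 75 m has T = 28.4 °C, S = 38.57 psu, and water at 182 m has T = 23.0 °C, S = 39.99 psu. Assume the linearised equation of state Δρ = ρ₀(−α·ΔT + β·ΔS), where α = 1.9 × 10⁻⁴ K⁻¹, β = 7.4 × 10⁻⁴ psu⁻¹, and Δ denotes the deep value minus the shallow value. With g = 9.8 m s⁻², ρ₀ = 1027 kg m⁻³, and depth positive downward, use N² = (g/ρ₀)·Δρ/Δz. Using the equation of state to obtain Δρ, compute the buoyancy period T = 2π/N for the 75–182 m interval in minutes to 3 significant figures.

7.59 min

ΔT = -5.4 K, ΔS = +1.42 psu (deep − shallow).
Δρ/ρ₀ = −αΔT + βΔS = 1.026 × 10⁻³ + 1.0508 × 10⁻³ = 2.0768 × 10⁻³, so Δρ ≈ 2.133 kg m⁻³.
N² = (g/ρ₀)·Δρ/Δz = g·(Δρ/ρ₀)/Δz = 9.8 × 2.0768 × 10⁻³ / 107 = 1.9021 × 10⁻⁴ s⁻².
N = √(1.9021 × 10⁻⁴) = 0.013792 rad s⁻¹ → T = 2π/N = 455.57 s = 7.5928 min ≈ 7.59 min.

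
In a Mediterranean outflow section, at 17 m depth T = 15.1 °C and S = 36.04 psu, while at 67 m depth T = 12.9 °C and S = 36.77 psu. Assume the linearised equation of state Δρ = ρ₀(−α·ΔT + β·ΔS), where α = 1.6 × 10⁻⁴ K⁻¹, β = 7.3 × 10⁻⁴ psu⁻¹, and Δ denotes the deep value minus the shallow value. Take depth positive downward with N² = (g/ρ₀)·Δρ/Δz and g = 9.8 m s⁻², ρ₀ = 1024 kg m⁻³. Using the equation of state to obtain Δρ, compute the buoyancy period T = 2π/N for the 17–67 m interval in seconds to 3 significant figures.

477 s

ΔT = -2.2 K, ΔS = +0.73 psu (deep − shallow).
Δρ/ρ₀ = −αΔT + βΔS = 3.52 × 10⁻⁴ + 5.329 × 10⁻⁴ = 8.849 × 10⁻⁴, so Δρ ≈ 0.9061 kg m⁻³.
N² = (g/ρ₀)·Δρ/Δz = g·(Δρ/ρ₀)/Δz = 9.8 × 8.849 × 10⁻⁴ / 50 = 1.7344 × 10⁻⁴ s⁻².
N = √(1.7344 × 10⁻⁴) = 0.013170 rad s⁻¹ → T = 2π/N = 477.08 s ≈ 477 s.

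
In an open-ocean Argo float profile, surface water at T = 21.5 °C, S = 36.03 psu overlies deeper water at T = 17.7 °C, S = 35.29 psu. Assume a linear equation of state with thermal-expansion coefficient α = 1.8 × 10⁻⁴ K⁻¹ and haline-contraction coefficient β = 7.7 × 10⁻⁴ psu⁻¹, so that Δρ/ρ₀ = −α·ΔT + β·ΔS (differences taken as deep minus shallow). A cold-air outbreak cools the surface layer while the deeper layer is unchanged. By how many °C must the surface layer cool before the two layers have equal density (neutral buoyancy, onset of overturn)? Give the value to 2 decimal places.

0.63 °C

Neutral buoyancy requires Δρ = 0, i.e. −α(T_deep − T_surf′) + β(S_deep − S_surf) = 0.
T_surf′ = T_deep − (β/α)·ΔS = 17.7 − (7.7 × 10⁻⁴/1.8 × 10⁻⁴)·(-0.74) = 20.8656 °C.
Cooling required: 21.5 − (20.8656) = 0.6344 °C.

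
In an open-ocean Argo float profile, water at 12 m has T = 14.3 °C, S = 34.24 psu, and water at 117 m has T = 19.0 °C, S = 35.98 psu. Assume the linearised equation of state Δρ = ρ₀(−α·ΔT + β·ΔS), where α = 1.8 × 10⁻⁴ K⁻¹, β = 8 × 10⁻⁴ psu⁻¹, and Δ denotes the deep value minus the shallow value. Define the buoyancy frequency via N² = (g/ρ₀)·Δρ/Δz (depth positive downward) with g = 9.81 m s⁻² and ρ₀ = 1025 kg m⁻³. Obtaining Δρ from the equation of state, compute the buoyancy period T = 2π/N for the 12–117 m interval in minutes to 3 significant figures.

ΔT = +4.7 K, ΔS = +1.74 psu (deep − shallow).
Δρ/ρ₀ = −αΔT + βΔS = -8.46 × 10⁻⁴ + 1.392 × 10⁻³ = 5.46 × 10⁻⁴, so Δρ ≈ 0.5596 kg m⁻³.
N² = (g/ρ₀)·Δρ/Δz = g·(Δρ/ρ₀)/Δz = 9.81 × 5.46 × 10⁻⁴ / 105 = 5.1012 × 10⁻⁵ s⁻².
N = √(5.1012 × 10⁻⁵) = 7.1423 × 10⁻³ rad s⁻¹ → T = 2π/N = 879.71 s = 14.662 min ≈ 14.7 min.

14.7 min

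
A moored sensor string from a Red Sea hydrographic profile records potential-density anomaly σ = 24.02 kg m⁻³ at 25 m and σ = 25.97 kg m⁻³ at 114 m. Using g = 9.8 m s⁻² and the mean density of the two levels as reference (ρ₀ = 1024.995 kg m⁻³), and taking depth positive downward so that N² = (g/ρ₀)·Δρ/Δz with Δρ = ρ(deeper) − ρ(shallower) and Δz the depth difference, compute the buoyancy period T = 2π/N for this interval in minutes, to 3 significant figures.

Δρ = 1025.97 − 1024.02 = 1.95 kg m⁻³ over Δz = 114 − 25 = 89 m.
N² = (9.8/1024.995) × (1.95/89) = 2.0948 × 10⁻⁴ s⁻².
N = √(2.0948 × 10⁻⁴) = 0.014473 rad s⁻¹, so T = 2π/N = 434.13 s = 7.2355 min ≈ 7.24 min.

7.24 min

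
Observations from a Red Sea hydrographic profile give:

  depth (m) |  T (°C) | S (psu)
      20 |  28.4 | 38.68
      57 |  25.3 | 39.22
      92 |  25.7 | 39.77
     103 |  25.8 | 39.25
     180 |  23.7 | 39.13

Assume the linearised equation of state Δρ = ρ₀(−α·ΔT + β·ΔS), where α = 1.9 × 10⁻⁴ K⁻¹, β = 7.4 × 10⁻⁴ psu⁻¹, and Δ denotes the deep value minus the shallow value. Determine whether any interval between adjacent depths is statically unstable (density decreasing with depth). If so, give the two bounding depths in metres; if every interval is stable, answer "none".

92–103 m

Evaluate Δρ/ρ₀ = −αΔT + βΔS across each adjacent pair:
  20–57 m: −αΔT+βΔS = −(1.9 × 10⁻⁴)(-3.1)+(7.4 × 10⁻⁴)(+0.54) = 9.9 × 10⁻⁴ → stable
  57–92 m: −αΔT+βΔS = −(1.9 × 10⁻⁴)(+0.4)+(7.4 × 10⁻⁴)(+0.55) = 3.3 × 10⁻⁴ → stable
  92–103 m: −αΔT+βΔS = −(1.9 × 10⁻⁴)(+0.1)+(7.4 × 10⁻⁴)(-0.52) = -4.0 × 10⁻⁴ → UNSTABLE
  103–180 m: −αΔT+βΔS = −(1.9 × 10⁻⁴)(-2.1)+(7.4 × 10⁻⁴)(-0.12) = 3.1 × 10⁻⁴ → stable
The 92–103 m interval has Δρ < 0: lighter water underlies denser water.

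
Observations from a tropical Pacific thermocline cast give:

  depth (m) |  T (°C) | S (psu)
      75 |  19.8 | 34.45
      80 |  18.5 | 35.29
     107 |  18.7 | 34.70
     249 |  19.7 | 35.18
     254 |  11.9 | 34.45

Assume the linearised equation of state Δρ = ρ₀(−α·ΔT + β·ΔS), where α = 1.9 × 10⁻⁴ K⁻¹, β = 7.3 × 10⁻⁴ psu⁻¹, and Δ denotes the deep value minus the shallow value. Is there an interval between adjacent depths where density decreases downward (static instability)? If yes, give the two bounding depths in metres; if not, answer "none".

Evaluate Δρ/ρ₀ = −αΔT + βΔS across each adjacent pair:
  75–80 m: −αΔT+βΔS = −(1.9 × 10⁻⁴)(-1.3)+(7.3 × 10⁻⁴)(+0.84) = 8.6 × 10⁻⁴ → stable
  80–107 m: −αΔT+βΔS = −(1.9 × 10⁻⁴)(+0.2)+(7.3 × 10⁻⁴)(-0.59) = -4.7 × 10⁻⁴ → UNSTABLE
  107–249 m: −αΔT+βΔS = −(1.9 × 10⁻⁴)(+1.0)+(7.3 × 10⁻⁴)(+0.48) = 1.6 × 10⁻⁴ → stable
  249–254 m: −αΔT+βΔS = −(1.9 × 10⁻⁴)(-7.8)+(7.3 × 10⁻⁴)(-0.73) = 9.5 × 10⁻⁴ → stable
The 80–107 m interval has Δρ < 0: lighter water underlies denser water.

80–107 m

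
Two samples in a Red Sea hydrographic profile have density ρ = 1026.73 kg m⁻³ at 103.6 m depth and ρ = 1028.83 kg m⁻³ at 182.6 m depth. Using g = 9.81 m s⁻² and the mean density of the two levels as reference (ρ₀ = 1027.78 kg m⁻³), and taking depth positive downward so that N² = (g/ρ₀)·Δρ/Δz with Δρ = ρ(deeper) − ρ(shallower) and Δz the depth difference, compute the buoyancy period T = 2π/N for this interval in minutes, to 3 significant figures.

6.57 min

Δρ = 1028.83 − 1026.73 = 2.10 kg m⁻³ over Δz = 182.6 − 103.6 = 79 m.
N² = (9.81/1027.78) × (2.10/79) = 2.5372 × 10⁻⁴ s⁻².
N = √(2.5372 × 10⁻⁴) = 0.015929 rad s⁻¹, so T = 2π/N = 394.45 s = 6.5742 min ≈ 6.57 min.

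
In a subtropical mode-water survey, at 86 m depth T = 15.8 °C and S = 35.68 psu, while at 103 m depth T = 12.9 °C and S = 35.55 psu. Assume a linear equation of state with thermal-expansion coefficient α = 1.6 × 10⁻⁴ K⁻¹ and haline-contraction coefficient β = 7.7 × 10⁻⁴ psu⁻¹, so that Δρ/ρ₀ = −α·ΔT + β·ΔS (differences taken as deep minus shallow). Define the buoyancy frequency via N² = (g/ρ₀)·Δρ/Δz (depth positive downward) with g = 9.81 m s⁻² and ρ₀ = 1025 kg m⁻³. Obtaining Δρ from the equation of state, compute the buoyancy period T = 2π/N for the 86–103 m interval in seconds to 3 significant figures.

434 s

ΔT = -2.9 K, ΔS = -0.13 psu (deep − shallow).
Δρ/ρ₀ = −αΔT + βΔS = 4.64 × 10⁻⁴ − 1.001 × 10⁻⁴ = 3.639 × 10⁻⁴, so Δρ ≈ 0.3730 kg m⁻³.
N² = (g/ρ₀)·Δρ/Δz = g·(Δρ/ρ₀)/Δz = 9.81 × 3.639 × 10⁻⁴ / 17 = 2.0999 × 10⁻⁴ s⁻².
N = √(2.0999 × 10⁻⁴) = 0.014491 rad s⁻¹ → T = 2π/N = 433.59 s ≈ 434 s.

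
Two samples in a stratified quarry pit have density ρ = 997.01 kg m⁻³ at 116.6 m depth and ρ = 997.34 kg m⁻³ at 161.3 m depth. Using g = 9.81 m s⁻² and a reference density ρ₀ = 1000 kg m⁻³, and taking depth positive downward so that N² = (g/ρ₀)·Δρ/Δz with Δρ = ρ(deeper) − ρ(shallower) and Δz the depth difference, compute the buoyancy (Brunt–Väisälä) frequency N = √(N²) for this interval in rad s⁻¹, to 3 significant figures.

8.51 × 10⁻³ rad s⁻¹

Δρ = 997.34 − 997.01 = 0.33 kg m⁻³ over Δz = 161.3 − 116.6 = 44.7 m.
N² = (9.81/1000) × (0.33/44.7) = 7.2423 × 10⁻⁵ s⁻².
N = √(7.2423 × 10⁻⁵) = 8.5102 × 10⁻³ rad s⁻¹ ≈ 8.51 × 10⁻³ rad s⁻¹.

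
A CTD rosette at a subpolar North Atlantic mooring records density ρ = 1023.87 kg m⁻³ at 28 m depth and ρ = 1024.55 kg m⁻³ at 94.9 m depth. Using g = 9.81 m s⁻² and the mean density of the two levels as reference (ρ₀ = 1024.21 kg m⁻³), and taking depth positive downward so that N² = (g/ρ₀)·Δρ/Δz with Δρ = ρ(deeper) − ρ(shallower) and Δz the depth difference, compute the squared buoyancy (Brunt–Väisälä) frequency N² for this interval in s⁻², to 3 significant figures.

9.74 × 10⁻⁵ s⁻²

Δρ = 1024.55 − 1023.87 = 0.68 kg m⁻³ over Δz = 94.9 − 28 = 66.9 m.
N² = (9.81/1024.21) × (0.68/66.9) = 9.7356 × 10⁻⁵ s⁻² ≈ 9.74 × 10⁻⁵ s⁻².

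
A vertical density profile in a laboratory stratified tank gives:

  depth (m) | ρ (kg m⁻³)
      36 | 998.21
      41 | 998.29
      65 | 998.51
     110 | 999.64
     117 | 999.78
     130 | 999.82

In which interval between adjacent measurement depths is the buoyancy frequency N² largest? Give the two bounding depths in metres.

65–110 m

Compute the density gradient over each adjacent pair:
  36–41 m: Δρ/Δz = 0.08/5 = 0.016 kg m⁻⁴
  41–65 m: Δρ/Δz = 0.22/24 = 9.2 × 10⁻³ kg m⁻⁴
  65–110 m: Δρ/Δz = 1.13/45 = 0.025 kg m⁻⁴
  110–117 m: Δρ/Δz = 0.14/7 = 0.020 kg m⁻⁴
  117–130 m: Δρ/Δz = 0.04/13 = 3.1 × 10⁻³ kg m⁻⁴
The largest gradient is in the 65–110 m interval — the pycnocline.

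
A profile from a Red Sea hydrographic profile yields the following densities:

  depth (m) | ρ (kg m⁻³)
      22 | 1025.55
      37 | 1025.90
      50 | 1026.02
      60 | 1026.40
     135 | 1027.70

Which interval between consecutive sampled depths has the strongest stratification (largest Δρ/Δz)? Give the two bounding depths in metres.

50–60 m

Compute the density gradient over each adjacent pair:
  22–37 m: Δρ/Δz = 0.35/15 = 0.023 kg m⁻⁴
  37–50 m: Δρ/Δz = 0.12/13 = 9.2 × 10⁻³ kg m⁻⁴
  50–60 m: Δρ/Δz = 0.38/10 = 0.038 kg m⁻⁴
  60–135 m: Δρ/Δz = 1.30/75 = 0.017 kg m⁻⁴
The largest gradient is in the 50–60 m interval — the pycnocline.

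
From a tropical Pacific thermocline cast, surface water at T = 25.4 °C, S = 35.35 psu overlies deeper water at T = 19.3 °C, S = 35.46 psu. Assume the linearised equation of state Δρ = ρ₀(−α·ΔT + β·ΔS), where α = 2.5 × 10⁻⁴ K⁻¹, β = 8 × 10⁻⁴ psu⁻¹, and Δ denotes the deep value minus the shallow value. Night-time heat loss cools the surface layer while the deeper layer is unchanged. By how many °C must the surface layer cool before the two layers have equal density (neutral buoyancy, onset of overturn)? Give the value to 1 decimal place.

6.5 °C

Neutral buoyancy requires Δρ = 0, i.e. −α(T_deep − T_surf′) + β(S_deep − S_surf) = 0.
T_surf′ = T_deep − (β/α)·ΔS = 19.3 − (8 × 10⁻⁴/2.5 × 10⁻⁴)·(+0.11) = 18.948 °C.
Cooling required: 25.4 − (18.948) = 6.452 °C.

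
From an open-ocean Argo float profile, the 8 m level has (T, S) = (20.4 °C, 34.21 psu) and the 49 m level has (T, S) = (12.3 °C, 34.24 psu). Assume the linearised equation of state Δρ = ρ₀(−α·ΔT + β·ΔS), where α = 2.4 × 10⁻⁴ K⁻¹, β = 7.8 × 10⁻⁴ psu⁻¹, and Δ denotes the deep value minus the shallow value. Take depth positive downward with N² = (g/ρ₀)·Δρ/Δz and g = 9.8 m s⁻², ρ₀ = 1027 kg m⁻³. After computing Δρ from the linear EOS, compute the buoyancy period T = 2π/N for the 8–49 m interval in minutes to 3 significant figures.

4.83 min

ΔT = -8.1 K, ΔS = +0.03 psu (deep − shallow).
Δρ/ρ₀ = −αΔT + βΔS = 1.944 × 10⁻³ + 2.34 × 10⁻⁵ = 1.9674 × 10⁻³, so Δρ ≈ 2.021 kg m⁻³.
N² = (g/ρ₀)·Δρ/Δz = g·(Δρ/ρ₀)/Δz = 9.8 × 1.9674 × 10⁻³ / 41 = 4.7026 × 10⁻⁴ s⁻².
N = √(4.7026 × 10⁻⁴) = 0.021685 rad s⁻¹ → T = 2π/N = 289.75 s = 4.8292 min ≈ 4.83 min.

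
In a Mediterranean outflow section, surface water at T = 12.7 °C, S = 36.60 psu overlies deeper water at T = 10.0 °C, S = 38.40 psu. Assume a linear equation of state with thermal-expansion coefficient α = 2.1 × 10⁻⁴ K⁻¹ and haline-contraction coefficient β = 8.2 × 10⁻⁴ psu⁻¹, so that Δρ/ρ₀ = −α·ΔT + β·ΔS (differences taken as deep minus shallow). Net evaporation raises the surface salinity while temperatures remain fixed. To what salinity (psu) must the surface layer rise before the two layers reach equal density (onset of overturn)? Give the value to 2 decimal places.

39.09 psu

Neutral buoyancy requires −α(T_deep − T_surf) + β(S_deep − S_surf′) = 0.
S_surf′ = S_deep − (α/β)·ΔT = 38.40 − (2.1 × 10⁻⁴/8.2 × 10⁻⁴)·(-2.7) = 39.0915 psu.
Increase required: 39.0915 − 36.60 = 2.4915 psu.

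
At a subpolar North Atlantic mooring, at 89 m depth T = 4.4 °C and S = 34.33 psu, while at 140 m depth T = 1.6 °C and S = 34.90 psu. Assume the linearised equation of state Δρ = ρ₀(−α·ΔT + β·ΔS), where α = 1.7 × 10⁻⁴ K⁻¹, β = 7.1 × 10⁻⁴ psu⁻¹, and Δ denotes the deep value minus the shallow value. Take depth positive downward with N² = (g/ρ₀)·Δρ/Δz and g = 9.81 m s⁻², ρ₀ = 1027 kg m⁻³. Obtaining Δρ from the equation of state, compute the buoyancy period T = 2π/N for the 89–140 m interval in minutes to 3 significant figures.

8.05 min

ΔT = -2.8 K, ΔS = +0.57 psu (deep − shallow).
Δρ/ρ₀ = −αΔT + βΔS = 4.76 × 10⁻⁴ + 4.047 × 10⁻⁴ = 8.807 × 10⁻⁴, so Δρ ≈ 0.9045 kg m⁻³.
N² = (g/ρ₀)·Δρ/Δz = g·(Δρ/ρ₀)/Δz = 9.81 × 8.807 × 10⁻⁴ / 51 = 1.6941 × 10⁻⁴ s⁻².
N = √(1.6941 × 10⁻⁴) = 0.013016 rad s⁻¹ → T = 2π/N = 482.73 s = 8.0455 min ≈ 8.05 min.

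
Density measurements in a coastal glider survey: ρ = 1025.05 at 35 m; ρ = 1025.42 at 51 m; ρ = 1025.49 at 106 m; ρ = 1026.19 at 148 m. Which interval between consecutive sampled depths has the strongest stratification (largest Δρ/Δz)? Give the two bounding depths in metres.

Compute the density gradient over each adjacent pair:
  35–51 m: Δρ/Δz = 0.37/16 = 0.023 kg m⁻⁴
  51–106 m: Δρ/Δz = 0.07/55 = 1.3 × 10⁻³ kg m⁻⁴
  106–148 m: Δρ/Δz = 0.70/42 = 0.017 kg m⁻⁴
The largest gradient is in the 35–51 m interval — the pycnocline.

35–51 m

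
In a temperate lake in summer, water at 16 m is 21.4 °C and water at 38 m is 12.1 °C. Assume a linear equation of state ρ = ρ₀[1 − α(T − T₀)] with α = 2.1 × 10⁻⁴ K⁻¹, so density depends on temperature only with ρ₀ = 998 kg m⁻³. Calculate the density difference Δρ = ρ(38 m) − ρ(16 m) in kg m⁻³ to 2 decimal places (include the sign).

+1.95 kg m⁻³

ΔT = -9.3 K, Δρ/ρ₀ = −αΔT = 1.953 × 10⁻³.
Δρ = 998 × (1.953 × 10⁻³) = +1.95 kg m⁻³.
Positive Δρ: denser below, stable.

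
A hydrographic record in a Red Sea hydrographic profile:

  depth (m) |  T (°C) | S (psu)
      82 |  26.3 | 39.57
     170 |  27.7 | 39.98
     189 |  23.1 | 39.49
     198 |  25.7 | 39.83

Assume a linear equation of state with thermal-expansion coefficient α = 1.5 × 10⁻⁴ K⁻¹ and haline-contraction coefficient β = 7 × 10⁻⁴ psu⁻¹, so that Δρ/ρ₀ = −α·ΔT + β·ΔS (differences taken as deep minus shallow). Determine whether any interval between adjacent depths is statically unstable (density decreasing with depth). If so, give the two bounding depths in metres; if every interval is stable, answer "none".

189–198 m

Evaluate Δρ/ρ₀ = −αΔT + βΔS across each adjacent pair:
  82–170 m: −αΔT+βΔS = −(1.5 × 10⁻⁴)(+1.4)+(7 × 10⁻⁴)(+0.41) = 7.7 × 10⁻⁵ → stable
  170–189 m: −αΔT+βΔS = −(1.5 × 10⁻⁴)(-4.6)+(7 × 10⁻⁴)(-0.49) = 3.5 × 10⁻⁴ → stable
  189–198 m: −αΔT+βΔS = −(1.5 × 10⁻⁴)(+2.6)+(7 × 10⁻⁴)(+0.34) = -1.5 × 10⁻⁴ → UNSTABLE
The 189–198 m interval has Δρ < 0: lighter water underlies denser water.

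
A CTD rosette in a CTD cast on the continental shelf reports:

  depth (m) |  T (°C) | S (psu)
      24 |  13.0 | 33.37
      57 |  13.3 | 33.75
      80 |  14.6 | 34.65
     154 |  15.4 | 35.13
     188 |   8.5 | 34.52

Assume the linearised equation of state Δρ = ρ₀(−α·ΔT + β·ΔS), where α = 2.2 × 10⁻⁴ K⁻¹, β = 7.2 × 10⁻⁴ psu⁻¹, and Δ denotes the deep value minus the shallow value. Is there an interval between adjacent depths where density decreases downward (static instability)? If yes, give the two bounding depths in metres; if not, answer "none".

none

Evaluate Δρ/ρ₀ = −αΔT + βΔS across each adjacent pair:
  24–57 m: −αΔT+βΔS = −(2.2 × 10⁻⁴)(+0.3)+(7.2 × 10⁻⁴)(+0.38) = 2.1 × 10⁻⁴ → stable
  57–80 m: −αΔT+βΔS = −(2.2 × 10⁻⁴)(+1.3)+(7.2 × 10⁻⁴)(+0.90) = 3.6 × 10⁻⁴ → stable
  80–154 m: −αΔT+βΔS = −(2.2 × 10⁻⁴)(+0.8)+(7.2 × 10⁻⁴)(+0.48) = 1.7 × 10⁻⁴ → stable
  154–188 m: −αΔT+βΔS = −(2.2 × 10⁻⁴)(-6.9)+(7.2 × 10⁻⁴)(-0.61) = 1.1 × 10⁻³ → stable
Every interval has Δρ > 0: the column is stably stratified throughout.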